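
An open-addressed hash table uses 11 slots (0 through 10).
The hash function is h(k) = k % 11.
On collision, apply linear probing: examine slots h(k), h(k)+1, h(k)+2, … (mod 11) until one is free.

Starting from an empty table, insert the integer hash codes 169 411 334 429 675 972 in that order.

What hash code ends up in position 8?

169 hashes to 4; slot 4 is free → place at 4.
411 hashes to 4; 4 taken → place at 5.
334 hashes to 4; 4,5 taken → place at 6.
429 hashes to 0; slot 0 is free → place at 0.
675 hashes to 4; 4,5,6 taken → place at 7.
972 hashes to 4; 4,5,6,7 taken → place at 8.
Table: [429, ., ., ., 169, 411, 334, 675, 972, ., .]

972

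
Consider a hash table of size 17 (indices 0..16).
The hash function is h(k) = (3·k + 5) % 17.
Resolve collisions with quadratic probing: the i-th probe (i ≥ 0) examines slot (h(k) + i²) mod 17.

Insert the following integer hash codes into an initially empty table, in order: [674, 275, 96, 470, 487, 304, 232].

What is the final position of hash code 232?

3

674: h=4 -> slot 4
275: h=14 -> slot 14
96: h=4, probe 4,5 -> slot 5
470: h=4, probe 4,5,8 -> slot 8
487: h=4, probe 4,5,8,13 -> slot 13
304: h=16 -> slot 16
232: h=4, probe 4,5,8,13,3 -> slot 3
Table: [., ., ., 232, 674, 96, ., ., 470, ., ., ., ., 487, 275, ., 304]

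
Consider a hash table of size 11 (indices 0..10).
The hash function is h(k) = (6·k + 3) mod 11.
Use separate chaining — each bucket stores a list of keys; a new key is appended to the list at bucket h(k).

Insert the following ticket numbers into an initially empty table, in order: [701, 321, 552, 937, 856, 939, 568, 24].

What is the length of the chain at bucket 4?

Insert 701: h=7, bucket 7 empty -> new chain.
Insert 321: h=4, bucket 4 empty -> new chain.
Insert 552: h=4, bucket 4 nonempty -> append to chain.
Insert 937: h=4, bucket 4 nonempty -> append to chain.
Insert 856: h=2, bucket 2 empty -> new chain.
Insert 939: h=5, bucket 5 empty -> new chain.
Insert 568: h=1, bucket 1 empty -> new chain.
Insert 24: h=4, bucket 4 nonempty -> append to chain.
Final buckets:
0: .
1: 568
2: 856
3: .
4: 321 -> 552 -> 937 -> 24
5: 939
6: .
7: 701
8: .
9: .
10: .

4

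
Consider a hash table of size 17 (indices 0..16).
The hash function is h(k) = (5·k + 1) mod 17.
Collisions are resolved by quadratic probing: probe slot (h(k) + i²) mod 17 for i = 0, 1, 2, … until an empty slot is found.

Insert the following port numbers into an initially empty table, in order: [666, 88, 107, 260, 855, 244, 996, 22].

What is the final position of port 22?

8

Insert 666: h=16, slot 16 empty -> index 16.
Insert 88: h=16, slot 16 occupied -> index 0.
Insert 107: h=9, slot 9 empty -> index 9.
Insert 260: h=9, slot 9 occupied -> index 10.
Insert 855: h=9, slots 9,10 occupied -> index 13.
Insert 244: h=14, slot 14 empty -> index 14.
Insert 996: h=0, slot 0 occupied -> index 1.
Insert 22: h=9, slots 9,10,13,1 occupied -> index 8.
Table: [88, 996, ∅, ∅, ∅, ∅, ∅, ∅, 22, 107, 260, ∅, ∅, 855, 244, ∅, 666]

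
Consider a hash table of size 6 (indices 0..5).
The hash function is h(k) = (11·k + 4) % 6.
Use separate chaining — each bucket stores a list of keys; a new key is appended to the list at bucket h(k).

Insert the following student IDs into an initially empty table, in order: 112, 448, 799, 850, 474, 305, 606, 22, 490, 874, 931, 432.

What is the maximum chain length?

Insert 112: h=0, bucket 0 empty -> new chain.
Insert 448: h=0, bucket 0 nonempty -> append to chain.
Insert 799: h=3, bucket 3 empty -> new chain.
Insert 850: h=0, bucket 0 nonempty -> append to chain.
Insert 474: h=4, bucket 4 empty -> new chain.
Insert 305: h=5, bucket 5 empty -> new chain.
Insert 606: h=4, bucket 4 nonempty -> append to chain.
Insert 22: h=0, bucket 0 nonempty -> append to chain.
Insert 490: h=0, bucket 0 nonempty -> append to chain.
Insert 874: h=0, bucket 0 nonempty -> append to chain.
Insert 931: h=3, bucket 3 nonempty -> append to chain.
Insert 432: h=4, bucket 4 nonempty -> append to chain.
Final buckets:
0: 112 -> 448 -> 850 -> 22 -> 490 -> 874
1: ∅
2: ∅
3: 799 -> 931
4: 474 -> 606 -> 432
5: 305

6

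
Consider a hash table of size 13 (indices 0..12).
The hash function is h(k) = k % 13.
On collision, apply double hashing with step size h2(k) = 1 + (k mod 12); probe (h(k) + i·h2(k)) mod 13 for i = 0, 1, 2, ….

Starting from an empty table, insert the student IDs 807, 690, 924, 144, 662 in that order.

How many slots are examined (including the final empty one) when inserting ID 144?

Insert 807: h=1, slot 1 empty => index 1.
Insert 690: h=1, h2=7, slot 1 occupied => index 8.
Insert 924: h=1, h2=1, slot 1 occupied => index 2.
Insert 144: h=1, h2=1, slots 1,2 occupied => index 3.
Insert 662: h=12, slot 12 empty => index 12.
Table: [-, 807, 924, 144, -, -, -, -, 690, -, -, -, 662]

3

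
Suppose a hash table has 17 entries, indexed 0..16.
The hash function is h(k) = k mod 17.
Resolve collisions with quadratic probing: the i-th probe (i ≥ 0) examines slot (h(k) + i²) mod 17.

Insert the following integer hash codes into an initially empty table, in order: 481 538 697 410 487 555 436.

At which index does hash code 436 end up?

481 hashes to 5; slot 5 is free => place at 5.
538 hashes to 11; slot 11 is free => place at 11.
697 hashes to 0; slot 0 is free => place at 0.
410 hashes to 2; slot 2 is free => place at 2.
487 hashes to 11; 11 taken => place at 12.
555 hashes to 11; 11,12 taken => place at 15.
436 hashes to 11; 11,12,15 taken => place at 3.
Table: [697, —, 410, 436, —, 481, —, —, —, —, —, 538, 487, —, —, 555, —]

3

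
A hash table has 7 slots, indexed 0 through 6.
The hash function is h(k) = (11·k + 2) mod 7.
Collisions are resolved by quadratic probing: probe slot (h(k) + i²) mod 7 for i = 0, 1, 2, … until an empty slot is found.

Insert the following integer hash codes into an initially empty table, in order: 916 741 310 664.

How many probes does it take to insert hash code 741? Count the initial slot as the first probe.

916: h=5 → slot 5
741: h=5, probe 5,6 → slot 6
310: h=3 → slot 3
664: h=5, probe 5,6,2 → slot 2
Table: [., ., 664, 310, ., 916, 741]

2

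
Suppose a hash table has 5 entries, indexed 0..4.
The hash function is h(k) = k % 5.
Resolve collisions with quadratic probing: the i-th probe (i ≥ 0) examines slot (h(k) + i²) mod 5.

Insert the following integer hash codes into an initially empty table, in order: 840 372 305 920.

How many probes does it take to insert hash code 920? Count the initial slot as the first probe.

Insert 840: h=0, slot 0 empty -> index 0.
Insert 372: h=2, slot 2 empty -> index 2.
Insert 305: h=0, slot 0 occupied -> index 1.
Insert 920: h=0, slots 0,1 occupied -> index 4.
Table: [840, 305, 372, -, 920]

3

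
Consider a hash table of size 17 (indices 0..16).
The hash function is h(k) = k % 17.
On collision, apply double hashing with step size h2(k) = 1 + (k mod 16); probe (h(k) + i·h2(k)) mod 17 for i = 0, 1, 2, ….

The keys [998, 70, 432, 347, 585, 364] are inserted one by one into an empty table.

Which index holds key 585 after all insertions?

0

998 hashes to 12; slot 12 is free -> place at 12.
70 hashes to 2; slot 2 is free -> place at 2.
432 hashes to 7; slot 7 is free -> place at 7.
347 hashes to 7, h2=12; 7,2 taken -> place at 14.
585 hashes to 7, h2=10; 7 taken -> place at 0.
364 hashes to 7, h2=13; 7 taken -> place at 3.
Table: [585, -, 70, 364, -, -, -, 432, -, -, -, -, 998, -, 347, -, -]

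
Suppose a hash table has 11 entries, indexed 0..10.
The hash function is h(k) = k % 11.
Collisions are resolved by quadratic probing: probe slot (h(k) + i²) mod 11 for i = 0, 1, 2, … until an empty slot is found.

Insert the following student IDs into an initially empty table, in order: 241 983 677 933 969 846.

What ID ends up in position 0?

241 hashes to 10; slot 10 is free => place at 10.
983 hashes to 4; slot 4 is free => place at 4.
677 hashes to 6; slot 6 is free => place at 6.
933 hashes to 9; slot 9 is free => place at 9.
969 hashes to 1; slot 1 is free => place at 1.
846 hashes to 10; 10 taken => place at 0.
Table: [846, 969, —, —, 983, —, 677, —, —, 933, 241]

846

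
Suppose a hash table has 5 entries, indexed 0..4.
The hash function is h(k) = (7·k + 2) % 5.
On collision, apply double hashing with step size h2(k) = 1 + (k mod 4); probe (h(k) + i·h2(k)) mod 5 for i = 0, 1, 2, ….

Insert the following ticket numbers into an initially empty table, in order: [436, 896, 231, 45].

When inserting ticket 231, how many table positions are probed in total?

2

436: h=4 → slot 4
896: h=4, h2=1, probe 4,0 → slot 0
231: h=4, h2=4, probe 4,3 → slot 3
45: h=2 → slot 2
Table: [896, -, 45, 231, 436]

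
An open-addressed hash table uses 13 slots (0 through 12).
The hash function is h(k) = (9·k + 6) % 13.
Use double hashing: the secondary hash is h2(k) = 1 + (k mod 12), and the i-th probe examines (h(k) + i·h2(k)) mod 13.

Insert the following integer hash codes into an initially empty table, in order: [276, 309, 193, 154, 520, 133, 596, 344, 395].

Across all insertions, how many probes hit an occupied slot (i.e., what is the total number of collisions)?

276 hashes to 7; slot 7 is free → place at 7.
309 hashes to 5; slot 5 is free → place at 5.
193 hashes to 1; slot 1 is free → place at 1.
154 hashes to 1, h2=11; 1 taken → place at 12.
520 hashes to 6; slot 6 is free → place at 6.
133 hashes to 7, h2=2; 7 taken → place at 9.
596 hashes to 1, h2=9; 1 taken → place at 10.
344 hashes to 8; slot 8 is free → place at 8.
395 hashes to 12, h2=12; 12 taken → place at 11.
Table: [-, 193, -, -, -, 309, 520, 276, 344, 133, 596, 395, 154]

4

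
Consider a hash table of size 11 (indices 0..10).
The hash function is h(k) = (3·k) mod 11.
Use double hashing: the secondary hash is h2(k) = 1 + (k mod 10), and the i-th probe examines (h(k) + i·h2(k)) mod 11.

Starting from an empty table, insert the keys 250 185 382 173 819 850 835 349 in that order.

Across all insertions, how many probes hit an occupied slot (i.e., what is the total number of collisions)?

250: h=2 → slot 2
185: h=5 → slot 5
382: h=2, h2=3, probe 2,5,8 → slot 8
173: h=2, h2=4, probe 2,6 → slot 6
819: h=4 → slot 4
850: h=9 → slot 9
835: h=8, h2=6, probe 8,3 → slot 3
349: h=2, h2=10, probe 2,1 → slot 1
Table: [—, 349, 250, 835, 819, 185, 173, —, 382, 850, —]

5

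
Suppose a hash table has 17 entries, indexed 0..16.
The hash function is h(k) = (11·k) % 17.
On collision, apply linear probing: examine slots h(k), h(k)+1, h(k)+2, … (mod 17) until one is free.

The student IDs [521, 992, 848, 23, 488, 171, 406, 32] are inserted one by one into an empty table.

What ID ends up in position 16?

521: h=2 => slot 2
992: h=15 => slot 15
848: h=12 => slot 12
23: h=15, probe 15,16 => slot 16
488: h=13 => slot 13
171: h=11 => slot 11
406: h=12, probe 12,13,14 => slot 14
32: h=12, probe 12,13,14,15,16,0 => slot 0
Table: [32, ∅, 521, ∅, ∅, ∅, ∅, ∅, ∅, ∅, ∅, 171, 848, 488, 406, 992, 23]

23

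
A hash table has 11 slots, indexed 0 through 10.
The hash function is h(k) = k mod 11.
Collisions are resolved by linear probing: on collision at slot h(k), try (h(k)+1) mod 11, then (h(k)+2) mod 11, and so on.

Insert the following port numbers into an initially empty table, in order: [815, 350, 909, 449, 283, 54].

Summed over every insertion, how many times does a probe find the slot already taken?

815 hashes to 1; slot 1 is free → place at 1.
350 hashes to 9; slot 9 is free → place at 9.
909 hashes to 7; slot 7 is free → place at 7.
449 hashes to 9; 9 taken → place at 10.
283 hashes to 8; slot 8 is free → place at 8.
54 hashes to 10; 10 taken → place at 0.
Table: [54, 815, ∅, ∅, ∅, ∅, ∅, 909, 283, 350, 449]

2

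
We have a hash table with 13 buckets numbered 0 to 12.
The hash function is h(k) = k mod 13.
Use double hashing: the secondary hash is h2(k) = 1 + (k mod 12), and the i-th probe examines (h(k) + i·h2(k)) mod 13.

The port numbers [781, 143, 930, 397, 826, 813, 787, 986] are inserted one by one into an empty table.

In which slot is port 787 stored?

Insert 781: h=1, slot 1 empty → index 1.
Insert 143: h=0, slot 0 empty → index 0.
Insert 930: h=7, slot 7 empty → index 7.
Insert 397: h=7, h2=2, slot 7 occupied → index 9.
Insert 826: h=7, h2=11, slot 7 occupied → index 5.
Insert 813: h=7, h2=10, slot 7 occupied → index 4.
Insert 787: h=7, h2=8, slot 7 occupied → index 2.
Insert 986: h=11, slot 11 empty → index 11.
Table: [143, 781, 787, —, 813, 826, —, 930, —, 397, —, 986, —]

2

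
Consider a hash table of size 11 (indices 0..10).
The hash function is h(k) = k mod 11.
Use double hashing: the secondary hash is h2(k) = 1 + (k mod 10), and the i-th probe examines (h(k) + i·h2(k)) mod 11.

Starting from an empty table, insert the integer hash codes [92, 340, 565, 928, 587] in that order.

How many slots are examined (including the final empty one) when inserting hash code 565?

3

Insert 92: h=4, slot 4 empty => index 4.
Insert 340: h=10, slot 10 empty => index 10.
Insert 565: h=4, h2=6, slots 4,10 occupied => index 5.
Insert 928: h=4, h2=9, slot 4 occupied => index 2.
Insert 587: h=4, h2=8, slot 4 occupied => index 1.
Table: [∅, 587, 928, ∅, 92, 565, ∅, ∅, ∅, ∅, 340]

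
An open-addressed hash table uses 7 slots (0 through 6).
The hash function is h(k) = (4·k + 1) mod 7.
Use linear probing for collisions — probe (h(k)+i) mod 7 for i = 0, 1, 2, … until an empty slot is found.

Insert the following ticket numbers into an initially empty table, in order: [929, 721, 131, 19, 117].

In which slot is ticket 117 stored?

Insert 929: h=0, slot 0 empty => index 0.
Insert 721: h=1, slot 1 empty => index 1.
Insert 131: h=0, slots 0,1 occupied => index 2.
Insert 19: h=0, slots 0,1,2 occupied => index 3.
Insert 117: h=0, slots 0,1,2,3 occupied => index 4.
Table: [929, 721, 131, 19, 117, -, -]

4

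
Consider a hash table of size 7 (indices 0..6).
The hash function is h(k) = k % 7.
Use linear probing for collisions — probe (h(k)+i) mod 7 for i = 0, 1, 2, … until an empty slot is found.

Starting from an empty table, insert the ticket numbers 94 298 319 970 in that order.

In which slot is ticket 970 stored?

6

94: h=3 -> slot 3
298: h=4 -> slot 4
319: h=4, probe 4,5 -> slot 5
970: h=4, probe 4,5,6 -> slot 6
Table: [∅, ∅, ∅, 94, 298, 319, 970]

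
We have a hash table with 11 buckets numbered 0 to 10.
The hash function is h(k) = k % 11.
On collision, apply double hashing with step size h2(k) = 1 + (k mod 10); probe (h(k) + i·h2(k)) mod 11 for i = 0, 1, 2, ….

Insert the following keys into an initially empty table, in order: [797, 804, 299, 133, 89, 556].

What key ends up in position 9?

Insert 797: h=5, slot 5 empty => index 5.
Insert 804: h=1, slot 1 empty => index 1.
Insert 299: h=2, slot 2 empty => index 2.
Insert 133: h=1, h2=4, slots 1,5 occupied => index 9.
Insert 89: h=1, h2=10, slot 1 occupied => index 0.
Insert 556: h=6, slot 6 empty => index 6.
Table: [89, 804, 299, -, -, 797, 556, -, -, 133, -]

133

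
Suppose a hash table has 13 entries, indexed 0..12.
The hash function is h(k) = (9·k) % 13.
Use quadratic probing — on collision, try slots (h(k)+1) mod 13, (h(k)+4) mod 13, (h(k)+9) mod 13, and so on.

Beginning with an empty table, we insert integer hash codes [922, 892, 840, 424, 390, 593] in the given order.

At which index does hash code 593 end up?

922 hashes to 4; slot 4 is free => place at 4.
892 hashes to 7; slot 7 is free => place at 7.
840 hashes to 7; 7 taken => place at 8.
424 hashes to 7; 7,8 taken => place at 11.
390 hashes to 0; slot 0 is free => place at 0.
593 hashes to 7; 7,8,11 taken => place at 3.
Table: [390, _, _, 593, 922, _, _, 892, 840, _, _, 424, _]

3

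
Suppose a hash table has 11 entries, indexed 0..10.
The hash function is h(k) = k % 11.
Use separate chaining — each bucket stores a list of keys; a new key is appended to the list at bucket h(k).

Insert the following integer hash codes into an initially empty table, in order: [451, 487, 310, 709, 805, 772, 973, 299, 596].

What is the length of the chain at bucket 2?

451 → bucket 0
487 → bucket 3
310 → bucket 2
709 → bucket 5
805 → bucket 2 (collision)
772 → bucket 2 (collision)
973 → bucket 5 (collision)
299 → bucket 2 (collision)
596 → bucket 2 (collision)
Final buckets:
0: 451
1: —
2: 310 -> 805 -> 772 -> 299 -> 596
3: 487
4: —
5: 709 -> 973
6: —
7: —
8: —
9: —
10: —

5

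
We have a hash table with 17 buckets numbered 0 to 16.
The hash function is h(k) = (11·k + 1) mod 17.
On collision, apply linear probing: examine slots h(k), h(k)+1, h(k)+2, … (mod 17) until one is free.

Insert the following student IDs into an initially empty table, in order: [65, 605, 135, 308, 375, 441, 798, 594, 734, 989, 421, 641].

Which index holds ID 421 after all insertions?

13

65 hashes to 2; slot 2 is free => place at 2.
605 hashes to 9; slot 9 is free => place at 9.
135 hashes to 7; slot 7 is free => place at 7.
308 hashes to 6; slot 6 is free => place at 6.
375 hashes to 12; slot 12 is free => place at 12.
441 hashes to 7; 7 taken => place at 8.
798 hashes to 7; 7,8,9 taken => place at 10.
594 hashes to 7; 7,8,9,10 taken => place at 11.
734 hashes to 0; slot 0 is free => place at 0.
989 hashes to 0; 0 taken => place at 1.
421 hashes to 8; 8,9,10,11,12 taken => place at 13.
641 hashes to 14; slot 14 is free => place at 14.
Table: [734, 989, 65, ., ., ., 308, 135, 441, 605, 798, 594, 375, 421, 641, ., .]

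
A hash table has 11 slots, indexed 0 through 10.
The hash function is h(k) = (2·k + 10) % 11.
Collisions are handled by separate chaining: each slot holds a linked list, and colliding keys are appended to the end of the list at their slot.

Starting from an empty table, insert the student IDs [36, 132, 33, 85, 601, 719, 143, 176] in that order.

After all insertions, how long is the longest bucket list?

Insert 36: h=5, bucket 5 empty → new chain.
Insert 132: h=10, bucket 10 empty → new chain.
Insert 33: h=10, bucket 10 nonempty → append to chain.
Insert 85: h=4, bucket 4 empty → new chain.
Insert 601: h=2, bucket 2 empty → new chain.
Insert 719: h=7, bucket 7 empty → new chain.
Insert 143: h=10, bucket 10 nonempty → append to chain.
Insert 176: h=10, bucket 10 nonempty → append to chain.
Final buckets:
0: ∅
1: ∅
2: 601
3: ∅
4: 85
5: 36
6: ∅
7: 719
8: ∅
9: ∅
10: 132 -> 33 -> 143 -> 176

4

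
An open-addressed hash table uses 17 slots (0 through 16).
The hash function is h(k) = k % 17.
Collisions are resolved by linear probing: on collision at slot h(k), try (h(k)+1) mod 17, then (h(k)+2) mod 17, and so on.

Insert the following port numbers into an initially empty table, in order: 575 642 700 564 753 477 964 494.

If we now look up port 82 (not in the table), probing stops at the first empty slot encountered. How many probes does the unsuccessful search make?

2

575: h=14 → slot 14
642: h=13 → slot 13
700: h=3 → slot 3
564: h=3, probe 3,4 → slot 4
753: h=5 → slot 5
477: h=1 → slot 1
964: h=12 → slot 12
494: h=1, probe 1,2 → slot 2
Table: [—, 477, 494, 700, 564, 753, —, —, —, —, —, —, 964, 642, 575, —, —]
Lookup 82: h=14, probe 14,15 → slot 15 empty, not found.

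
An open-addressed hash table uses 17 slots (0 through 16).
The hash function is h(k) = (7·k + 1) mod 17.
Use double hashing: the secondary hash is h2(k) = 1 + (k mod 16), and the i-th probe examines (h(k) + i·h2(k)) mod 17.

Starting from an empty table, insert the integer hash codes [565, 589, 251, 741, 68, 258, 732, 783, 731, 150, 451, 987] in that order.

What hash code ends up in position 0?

451

Insert 565: h=12, slot 12 empty => index 12.
Insert 589: h=10, slot 10 empty => index 10.
Insert 251: h=7, slot 7 empty => index 7.
Insert 741: h=3, slot 3 empty => index 3.
Insert 68: h=1, slot 1 empty => index 1.
Insert 258: h=5, slot 5 empty => index 5.
Insert 732: h=8, slot 8 empty => index 8.
Insert 783: h=8, h2=16, slots 8,7 occupied => index 6.
Insert 731: h=1, h2=12, slot 1 occupied => index 13.
Insert 150: h=14, slot 14 empty => index 14.
Insert 451: h=13, h2=4, slot 13 occupied => index 0.
Insert 987: h=8, h2=12, slots 8,3 occupied => index 15.
Table: [451, 68, _, 741, _, 258, 783, 251, 732, _, 589, _, 565, 731, 150, 987, _]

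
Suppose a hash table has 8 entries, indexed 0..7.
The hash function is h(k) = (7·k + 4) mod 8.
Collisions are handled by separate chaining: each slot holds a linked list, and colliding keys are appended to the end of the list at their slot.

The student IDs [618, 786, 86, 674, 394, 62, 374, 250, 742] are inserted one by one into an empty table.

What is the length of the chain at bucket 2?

5

Insert 618: h=2, bucket 2 empty -> new chain.
Insert 786: h=2, bucket 2 nonempty -> append to chain.
Insert 86: h=6, bucket 6 empty -> new chain.
Insert 674: h=2, bucket 2 nonempty -> append to chain.
Insert 394: h=2, bucket 2 nonempty -> append to chain.
Insert 62: h=6, bucket 6 nonempty -> append to chain.
Insert 374: h=6, bucket 6 nonempty -> append to chain.
Insert 250: h=2, bucket 2 nonempty -> append to chain.
Insert 742: h=6, bucket 6 nonempty -> append to chain.
Final buckets:
0: -
1: -
2: 618 -> 786 -> 674 -> 394 -> 250
3: -
4: -
5: -
6: 86 -> 62 -> 374 -> 742
7: -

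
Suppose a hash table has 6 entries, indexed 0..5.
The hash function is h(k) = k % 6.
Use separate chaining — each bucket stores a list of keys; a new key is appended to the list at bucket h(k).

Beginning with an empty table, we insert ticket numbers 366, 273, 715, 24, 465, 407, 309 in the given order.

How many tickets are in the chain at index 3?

3

366 → bucket 0
273 → bucket 3
715 → bucket 1
24 → bucket 0 (collision)
465 → bucket 3 (collision)
407 → bucket 5
309 → bucket 3 (collision)
Final buckets:
0: 366 -> 24
1: 715
2: ∅
3: 273 -> 465 -> 309
4: ∅
5: 407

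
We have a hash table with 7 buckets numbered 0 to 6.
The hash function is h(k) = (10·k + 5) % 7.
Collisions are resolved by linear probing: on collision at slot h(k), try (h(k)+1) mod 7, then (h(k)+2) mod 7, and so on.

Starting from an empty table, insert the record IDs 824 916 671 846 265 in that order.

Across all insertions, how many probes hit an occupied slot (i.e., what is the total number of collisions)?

824: h=6 -> slot 6
916: h=2 -> slot 2
671: h=2, probe 2,3 -> slot 3
846: h=2, probe 2,3,4 -> slot 4
265: h=2, probe 2,3,4,5 -> slot 5
Table: [∅, ∅, 916, 671, 846, 265, 824]

6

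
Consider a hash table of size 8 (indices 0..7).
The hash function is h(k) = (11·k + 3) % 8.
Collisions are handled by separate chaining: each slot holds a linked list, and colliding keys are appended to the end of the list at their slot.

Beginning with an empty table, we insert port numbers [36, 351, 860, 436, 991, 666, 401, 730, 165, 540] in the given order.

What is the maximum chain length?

4

Insert 36: h=7, bucket 7 empty → new chain.
Insert 351: h=0, bucket 0 empty → new chain.
Insert 860: h=7, bucket 7 nonempty → append to chain.
Insert 436: h=7, bucket 7 nonempty → append to chain.
Insert 991: h=0, bucket 0 nonempty → append to chain.
Insert 666: h=1, bucket 1 empty → new chain.
Insert 401: h=6, bucket 6 empty → new chain.
Insert 730: h=1, bucket 1 nonempty → append to chain.
Insert 165: h=2, bucket 2 empty → new chain.
Insert 540: h=7, bucket 7 nonempty → append to chain.
Final buckets:
0: 351 -> 991
1: 666 -> 730
2: 165
3: -
4: -
5: -
6: 401
7: 36 -> 860 -> 436 -> 540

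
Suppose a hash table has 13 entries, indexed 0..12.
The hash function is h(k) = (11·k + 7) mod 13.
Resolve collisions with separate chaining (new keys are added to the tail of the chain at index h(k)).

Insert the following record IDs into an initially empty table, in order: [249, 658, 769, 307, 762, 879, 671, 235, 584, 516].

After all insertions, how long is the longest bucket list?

249 → bucket 3
658 → bucket 4
769 → bucket 3 (collision)
307 → bucket 4 (collision)
762 → bucket 4 (collision)
879 → bucket 4 (collision)
671 → bucket 4 (collision)
235 → bucket 5
584 → bucket 9
516 → bucket 2
Final buckets:
0: _
1: _
2: 516
3: 249 -> 769
4: 658 -> 307 -> 762 -> 879 -> 671
5: 235
6: _
7: _
8: _
9: 584
10: _
11: _
12: _

5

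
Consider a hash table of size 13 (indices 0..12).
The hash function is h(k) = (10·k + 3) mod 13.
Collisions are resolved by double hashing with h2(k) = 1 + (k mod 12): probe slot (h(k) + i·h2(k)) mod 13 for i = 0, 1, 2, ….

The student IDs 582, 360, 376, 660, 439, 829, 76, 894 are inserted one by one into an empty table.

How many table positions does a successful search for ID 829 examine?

582 hashes to 12; slot 12 is free => place at 12.
360 hashes to 2; slot 2 is free => place at 2.
376 hashes to 6; slot 6 is free => place at 6.
660 hashes to 12, h2=1; 12 taken => place at 0.
439 hashes to 12, h2=8; 12 taken => place at 7.
829 hashes to 12, h2=2; 12 taken => place at 1.
76 hashes to 9; slot 9 is free => place at 9.
894 hashes to 12, h2=7; 12,6,0,7,1 taken => place at 8.
Table: [660, 829, 360, -, -, -, 376, 439, 894, 76, -, -, 582]
Lookup 829: h=12, h2=2, probe 12,1 → found at 1.

2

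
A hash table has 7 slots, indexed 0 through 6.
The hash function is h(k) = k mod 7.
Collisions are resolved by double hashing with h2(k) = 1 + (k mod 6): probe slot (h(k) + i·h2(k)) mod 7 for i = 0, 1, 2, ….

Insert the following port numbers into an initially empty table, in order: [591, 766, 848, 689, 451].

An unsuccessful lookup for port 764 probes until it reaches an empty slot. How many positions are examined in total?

591: h=3 => slot 3
766: h=3, h2=5, probe 3,1 => slot 1
848: h=1, h2=3, probe 1,4 => slot 4
689: h=3, h2=6, probe 3,2 => slot 2
451: h=3, h2=2, probe 3,5 => slot 5
Table: [∅, 766, 689, 591, 848, 451, ∅]
Lookup 764: h=1, h2=3, probe 1,4,0 → slot 0 empty, not found.

3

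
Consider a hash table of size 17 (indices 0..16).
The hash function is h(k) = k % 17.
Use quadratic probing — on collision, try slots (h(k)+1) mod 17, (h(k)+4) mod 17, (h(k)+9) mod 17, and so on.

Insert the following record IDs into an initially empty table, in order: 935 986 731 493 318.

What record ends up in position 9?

493

Insert 935: h=0, slot 0 empty -> index 0.
Insert 986: h=0, slot 0 occupied -> index 1.
Insert 731: h=0, slots 0,1 occupied -> index 4.
Insert 493: h=0, slots 0,1,4 occupied -> index 9.
Insert 318: h=12, slot 12 empty -> index 12.
Table: [935, 986, —, —, 731, —, —, —, —, 493, —, —, 318, —, —, —, —]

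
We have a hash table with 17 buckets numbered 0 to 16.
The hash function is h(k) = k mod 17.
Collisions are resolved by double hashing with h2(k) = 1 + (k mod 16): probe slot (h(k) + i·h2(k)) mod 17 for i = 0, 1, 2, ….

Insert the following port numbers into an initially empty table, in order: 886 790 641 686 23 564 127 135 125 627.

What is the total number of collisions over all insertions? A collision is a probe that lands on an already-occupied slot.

4

Insert 886: h=2, slot 2 empty => index 2.
Insert 790: h=8, slot 8 empty => index 8.
Insert 641: h=12, slot 12 empty => index 12.
Insert 686: h=6, slot 6 empty => index 6.
Insert 23: h=6, h2=8, slot 6 occupied => index 14.
Insert 564: h=3, slot 3 empty => index 3.
Insert 127: h=8, h2=16, slot 8 occupied => index 7.
Insert 135: h=16, slot 16 empty => index 16.
Insert 125: h=6, h2=14, slots 6,3 occupied => index 0.
Insert 627: h=15, slot 15 empty => index 15.
Table: [125, ., 886, 564, ., ., 686, 127, 790, ., ., ., 641, ., 23, 627, 135]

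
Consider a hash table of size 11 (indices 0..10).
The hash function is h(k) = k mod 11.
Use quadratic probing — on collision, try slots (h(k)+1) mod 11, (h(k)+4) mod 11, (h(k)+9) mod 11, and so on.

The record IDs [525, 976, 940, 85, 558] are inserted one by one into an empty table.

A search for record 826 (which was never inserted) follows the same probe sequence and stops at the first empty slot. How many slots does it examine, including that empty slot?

525: h=8 => slot 8
976: h=8, probe 8,9 => slot 9
940: h=5 => slot 5
85: h=8, probe 8,9,1 => slot 1
558: h=8, probe 8,9,1,6 => slot 6
Table: [., 85, ., ., ., 940, 558, ., 525, 976, .]
Lookup 826: h=1, probe 1,2 → slot 2 empty, not found.

2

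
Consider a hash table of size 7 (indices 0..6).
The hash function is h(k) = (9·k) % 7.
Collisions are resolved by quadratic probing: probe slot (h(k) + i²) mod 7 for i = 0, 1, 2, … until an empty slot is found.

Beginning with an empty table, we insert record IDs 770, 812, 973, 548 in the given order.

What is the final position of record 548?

5

770: h=0 => slot 0
812: h=0, probe 0,1 => slot 1
973: h=0, probe 0,1,4 => slot 4
548: h=4, probe 4,5 => slot 5
Table: [770, 812, ., ., 973, 548, .]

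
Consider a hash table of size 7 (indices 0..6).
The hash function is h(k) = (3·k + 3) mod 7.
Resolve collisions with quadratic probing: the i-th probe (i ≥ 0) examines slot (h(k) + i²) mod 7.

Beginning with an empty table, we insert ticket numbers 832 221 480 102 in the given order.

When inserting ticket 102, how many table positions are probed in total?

832: h=0 -> slot 0
221: h=1 -> slot 1
480: h=1, probe 1,2 -> slot 2
102: h=1, probe 1,2,5 -> slot 5
Table: [832, 221, 480, ., ., 102, .]

3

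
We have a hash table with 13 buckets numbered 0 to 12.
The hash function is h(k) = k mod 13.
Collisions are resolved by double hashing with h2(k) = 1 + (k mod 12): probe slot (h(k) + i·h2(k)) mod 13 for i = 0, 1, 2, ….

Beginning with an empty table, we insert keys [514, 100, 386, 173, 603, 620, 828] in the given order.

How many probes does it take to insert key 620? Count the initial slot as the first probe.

Insert 514: h=7, slot 7 empty -> index 7.
Insert 100: h=9, slot 9 empty -> index 9.
Insert 386: h=9, h2=3, slot 9 occupied -> index 12.
Insert 173: h=4, slot 4 empty -> index 4.
Insert 603: h=5, slot 5 empty -> index 5.
Insert 620: h=9, h2=9, slots 9,5 occupied -> index 1.
Insert 828: h=9, h2=1, slot 9 occupied -> index 10.
Table: [∅, 620, ∅, ∅, 173, 603, ∅, 514, ∅, 100, 828, ∅, 386]

3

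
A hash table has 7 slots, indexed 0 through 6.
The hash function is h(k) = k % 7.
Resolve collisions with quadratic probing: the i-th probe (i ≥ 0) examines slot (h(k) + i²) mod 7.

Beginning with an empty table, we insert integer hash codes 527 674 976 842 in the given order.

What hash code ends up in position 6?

842

527: h=2 -> slot 2
674: h=2, probe 2,3 -> slot 3
976: h=3, probe 3,4 -> slot 4
842: h=2, probe 2,3,6 -> slot 6
Table: [., ., 527, 674, 976, ., 842]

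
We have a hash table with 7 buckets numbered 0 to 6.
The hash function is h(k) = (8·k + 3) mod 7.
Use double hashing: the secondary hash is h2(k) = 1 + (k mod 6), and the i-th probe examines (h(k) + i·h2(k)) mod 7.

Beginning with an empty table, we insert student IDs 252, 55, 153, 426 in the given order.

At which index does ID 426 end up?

4

252: h=3 => slot 3
55: h=2 => slot 2
153: h=2, h2=4, probe 2,6 => slot 6
426: h=2, h2=1, probe 2,3,4 => slot 4
Table: [—, —, 55, 252, 426, —, 153]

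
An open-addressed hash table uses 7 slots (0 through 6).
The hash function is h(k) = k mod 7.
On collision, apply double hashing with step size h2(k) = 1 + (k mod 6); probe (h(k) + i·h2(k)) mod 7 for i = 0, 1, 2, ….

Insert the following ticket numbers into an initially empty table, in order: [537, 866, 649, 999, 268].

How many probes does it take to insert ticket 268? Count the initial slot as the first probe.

537 hashes to 5; slot 5 is free -> place at 5.
866 hashes to 5, h2=3; 5 taken -> place at 1.
649 hashes to 5, h2=2; 5 taken -> place at 0.
999 hashes to 5, h2=4; 5 taken -> place at 2.
268 hashes to 2, h2=5; 2,0,5 taken -> place at 3.
Table: [649, 866, 999, 268, ., 537, .]

4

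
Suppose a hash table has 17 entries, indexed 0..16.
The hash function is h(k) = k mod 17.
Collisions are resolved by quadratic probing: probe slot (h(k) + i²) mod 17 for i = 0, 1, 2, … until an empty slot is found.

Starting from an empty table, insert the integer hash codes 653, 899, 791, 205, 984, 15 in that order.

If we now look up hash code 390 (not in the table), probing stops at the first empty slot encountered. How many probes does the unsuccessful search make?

653 hashes to 7; slot 7 is free → place at 7.
899 hashes to 15; slot 15 is free → place at 15.
791 hashes to 9; slot 9 is free → place at 9.
205 hashes to 1; slot 1 is free → place at 1.
984 hashes to 15; 15 taken → place at 16.
15 hashes to 15; 15,16 taken → place at 2.
Table: [—, 205, 15, —, —, —, —, 653, —, 791, —, —, —, —, —, 899, 984]
Lookup 390: h=16, probe 16,0 → slot 0 empty, not found.

2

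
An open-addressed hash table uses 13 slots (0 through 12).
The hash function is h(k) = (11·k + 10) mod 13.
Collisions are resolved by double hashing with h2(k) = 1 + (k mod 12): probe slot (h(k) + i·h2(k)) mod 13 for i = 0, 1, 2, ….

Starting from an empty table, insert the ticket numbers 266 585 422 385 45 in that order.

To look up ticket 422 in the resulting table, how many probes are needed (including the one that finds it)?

2

Insert 266: h=11, slot 11 empty -> index 11.
Insert 585: h=10, slot 10 empty -> index 10.
Insert 422: h=11, h2=3, slot 11 occupied -> index 1.
Insert 385: h=7, slot 7 empty -> index 7.
Insert 45: h=11, h2=10, slot 11 occupied -> index 8.
Table: [-, 422, -, -, -, -, -, 385, 45, -, 585, 266, -]
Lookup 422: h=11, h2=3, probe 11,1 → found at 1.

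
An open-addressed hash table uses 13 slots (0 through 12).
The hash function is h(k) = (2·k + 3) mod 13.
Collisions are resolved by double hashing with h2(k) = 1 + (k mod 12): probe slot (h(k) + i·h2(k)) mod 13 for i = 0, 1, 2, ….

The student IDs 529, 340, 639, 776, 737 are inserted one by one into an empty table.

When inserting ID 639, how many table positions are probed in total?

2

529: h=8 => slot 8
340: h=7 => slot 7
639: h=7, h2=4, probe 7,11 => slot 11
776: h=8, h2=9, probe 8,4 => slot 4
737: h=8, h2=6, probe 8,1 => slot 1
Table: [., 737, ., ., 776, ., ., 340, 529, ., ., 639, .]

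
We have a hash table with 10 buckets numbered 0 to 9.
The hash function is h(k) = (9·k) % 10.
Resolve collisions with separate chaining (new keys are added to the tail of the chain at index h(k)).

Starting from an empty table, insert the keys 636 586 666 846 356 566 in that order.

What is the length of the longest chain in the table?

636 -> bucket 4
586 -> bucket 4 (collision)
666 -> bucket 4 (collision)
846 -> bucket 4 (collision)
356 -> bucket 4 (collision)
566 -> bucket 4 (collision)
Final buckets:
0: -
1: -
2: -
3: -
4: 636 -> 586 -> 666 -> 846 -> 356 -> 566
5: -
6: -
7: -
8: -
9: -

6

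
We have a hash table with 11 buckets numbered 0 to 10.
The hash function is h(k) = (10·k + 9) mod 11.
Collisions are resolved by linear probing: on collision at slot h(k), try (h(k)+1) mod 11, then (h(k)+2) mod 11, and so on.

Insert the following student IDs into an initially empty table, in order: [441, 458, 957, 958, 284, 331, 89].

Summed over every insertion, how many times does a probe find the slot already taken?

441 hashes to 8; slot 8 is free → place at 8.
458 hashes to 2; slot 2 is free → place at 2.
957 hashes to 9; slot 9 is free → place at 9.
958 hashes to 8; 8,9 taken → place at 10.
284 hashes to 0; slot 0 is free → place at 0.
331 hashes to 8; 8,9,10,0 taken → place at 1.
89 hashes to 8; 8,9,10,0,1,2 taken → place at 3.
Table: [284, 331, 458, 89, ∅, ∅, ∅, ∅, 441, 957, 958]

12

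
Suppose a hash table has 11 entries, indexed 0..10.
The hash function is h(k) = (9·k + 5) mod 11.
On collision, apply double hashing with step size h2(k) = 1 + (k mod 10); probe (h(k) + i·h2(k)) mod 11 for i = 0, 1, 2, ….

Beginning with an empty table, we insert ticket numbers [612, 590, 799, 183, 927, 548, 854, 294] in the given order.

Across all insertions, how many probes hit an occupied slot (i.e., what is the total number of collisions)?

Insert 612: h=2, slot 2 empty => index 2.
Insert 590: h=2, h2=1, slot 2 occupied => index 3.
Insert 799: h=2, h2=10, slot 2 occupied => index 1.
Insert 183: h=2, h2=4, slot 2 occupied => index 6.
Insert 927: h=10, slot 10 empty => index 10.
Insert 548: h=9, slot 9 empty => index 9.
Insert 854: h=2, h2=5, slot 2 occupied => index 7.
Insert 294: h=0, slot 0 empty => index 0.
Table: [294, 799, 612, 590, -, -, 183, 854, -, 548, 927]

4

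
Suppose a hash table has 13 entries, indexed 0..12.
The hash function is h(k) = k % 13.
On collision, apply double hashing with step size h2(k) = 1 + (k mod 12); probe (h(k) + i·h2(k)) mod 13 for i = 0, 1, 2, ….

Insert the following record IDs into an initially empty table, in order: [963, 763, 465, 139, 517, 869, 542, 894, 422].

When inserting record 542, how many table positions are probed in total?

3

Insert 963: h=1, slot 1 empty → index 1.
Insert 763: h=9, slot 9 empty → index 9.
Insert 465: h=10, slot 10 empty → index 10.
Insert 139: h=9, h2=8, slot 9 occupied → index 4.
Insert 517: h=10, h2=2, slot 10 occupied → index 12.
Insert 869: h=11, slot 11 empty → index 11.
Insert 542: h=9, h2=3, slots 9,12 occupied → index 2.
Insert 894: h=10, h2=7, slots 10,4,11 occupied → index 5.
Insert 422: h=6, slot 6 empty → index 6.
Table: [∅, 963, 542, ∅, 139, 894, 422, ∅, ∅, 763, 465, 869, 517]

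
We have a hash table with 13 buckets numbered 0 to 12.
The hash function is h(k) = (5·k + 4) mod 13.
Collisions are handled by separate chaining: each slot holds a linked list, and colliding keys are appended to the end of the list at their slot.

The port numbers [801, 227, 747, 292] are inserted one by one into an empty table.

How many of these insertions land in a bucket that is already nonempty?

2

801 -> bucket 5
227 -> bucket 8
747 -> bucket 8 (collision)
292 -> bucket 8 (collision)
Final buckets:
0: .
1: .
2: .
3: .
4: .
5: 801
6: .
7: .
8: 227 -> 747 -> 292
9: .
10: .
11: .
12: .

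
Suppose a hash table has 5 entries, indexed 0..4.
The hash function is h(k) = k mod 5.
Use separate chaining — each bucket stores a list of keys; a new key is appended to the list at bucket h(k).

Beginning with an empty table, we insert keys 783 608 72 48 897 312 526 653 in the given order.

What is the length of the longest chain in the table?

4

783 -> bucket 3
608 -> bucket 3 (collision)
72 -> bucket 2
48 -> bucket 3 (collision)
897 -> bucket 2 (collision)
312 -> bucket 2 (collision)
526 -> bucket 1
653 -> bucket 3 (collision)
Final buckets:
0: -
1: 526
2: 72 -> 897 -> 312
3: 783 -> 608 -> 48 -> 653
4: -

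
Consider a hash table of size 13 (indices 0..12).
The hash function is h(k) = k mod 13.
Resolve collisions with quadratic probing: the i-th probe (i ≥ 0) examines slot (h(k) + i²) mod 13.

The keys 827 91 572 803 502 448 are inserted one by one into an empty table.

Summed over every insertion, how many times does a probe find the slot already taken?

2

827 hashes to 8; slot 8 is free -> place at 8.
91 hashes to 0; slot 0 is free -> place at 0.
572 hashes to 0; 0 taken -> place at 1.
803 hashes to 10; slot 10 is free -> place at 10.
502 hashes to 8; 8 taken -> place at 9.
448 hashes to 6; slot 6 is free -> place at 6.
Table: [91, 572, —, —, —, —, 448, —, 827, 502, 803, —, —]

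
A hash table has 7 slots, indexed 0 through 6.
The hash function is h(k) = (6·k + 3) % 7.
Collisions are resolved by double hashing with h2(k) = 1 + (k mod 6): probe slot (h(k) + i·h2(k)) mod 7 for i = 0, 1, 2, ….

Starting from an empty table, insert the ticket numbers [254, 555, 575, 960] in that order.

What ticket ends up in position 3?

Insert 254: h=1, slot 1 empty => index 1.
Insert 555: h=1, h2=4, slot 1 occupied => index 5.
Insert 575: h=2, slot 2 empty => index 2.
Insert 960: h=2, h2=1, slot 2 occupied => index 3.
Table: [., 254, 575, 960, ., 555, .]

960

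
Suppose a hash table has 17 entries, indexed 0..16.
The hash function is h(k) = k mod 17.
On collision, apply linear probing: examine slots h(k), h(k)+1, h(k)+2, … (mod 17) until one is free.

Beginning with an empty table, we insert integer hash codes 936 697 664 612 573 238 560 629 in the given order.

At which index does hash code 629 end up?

936 hashes to 1; slot 1 is free -> place at 1.
697 hashes to 0; slot 0 is free -> place at 0.
664 hashes to 1; 1 taken -> place at 2.
612 hashes to 0; 0,1,2 taken -> place at 3.
573 hashes to 12; slot 12 is free -> place at 12.
238 hashes to 0; 0,1,2,3 taken -> place at 4.
560 hashes to 16; slot 16 is free -> place at 16.
629 hashes to 0; 0,1,2,3,4 taken -> place at 5.
Table: [697, 936, 664, 612, 238, 629, ., ., ., ., ., ., 573, ., ., ., 560]

5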